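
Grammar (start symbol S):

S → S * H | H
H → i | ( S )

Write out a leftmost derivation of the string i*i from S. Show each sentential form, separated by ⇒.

S ⇒ S*H   [S → S * H]
S*H ⇒ H*H   [S → H]
H*H ⇒ i*H   [H → i]
i*H ⇒ i*i   [H → i]

S⇒S*H⇒H*H⇒i*H⇒i*i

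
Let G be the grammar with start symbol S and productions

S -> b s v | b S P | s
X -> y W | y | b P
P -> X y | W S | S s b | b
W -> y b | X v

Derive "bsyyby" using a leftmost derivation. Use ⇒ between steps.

S ⇒ bSP ⇒ bsP ⇒ bsXy ⇒ bsyWy ⇒ bsyyby

S ⇒ bSP   [S -> b S P]
bSP ⇒ bsP   [S -> s]
bsP ⇒ bsXy   [P -> X y]
bsXy ⇒ bsyWy   [X -> y W]
bsyWy ⇒ bsyyby   [W -> y b]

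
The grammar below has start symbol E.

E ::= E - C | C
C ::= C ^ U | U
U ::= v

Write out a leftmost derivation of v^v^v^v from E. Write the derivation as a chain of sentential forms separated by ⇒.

E ⇒ C ⇒ C^U ⇒ C^U^U ⇒ C^U^U^U ⇒ U^U^U^U ⇒ v^U^U^U ⇒ v^v^U^U ⇒ v^v^v^U ⇒ v^v^v^v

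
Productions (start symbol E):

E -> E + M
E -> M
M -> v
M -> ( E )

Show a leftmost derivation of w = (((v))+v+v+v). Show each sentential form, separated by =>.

E=>M=>(E)=>(E+M)=>(E+M+M)=>(E+M+M+M)=>(M+M+M+M)=>((E)+M+M+M)=>((M)+M+M+M)=>(((E))+M+M+M)=>(((M))+M+M+M)=>(((v))+M+M+M)=>(((v))+v+M+M)=>(((v))+v+v+M)=>(((v))+v+v+v)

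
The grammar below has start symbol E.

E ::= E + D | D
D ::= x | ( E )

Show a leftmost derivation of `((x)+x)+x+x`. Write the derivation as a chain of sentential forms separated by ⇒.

E ⇒ E+D ⇒ E+D+D ⇒ D+D+D ⇒ (E)+D+D ⇒ (E+D)+D+D ⇒ (D+D)+D+D ⇒ ((E)+D)+D+D ⇒ ((D)+D)+D+D ⇒ ((x)+D)+D+D ⇒ ((x)+x)+D+D ⇒ ((x)+x)+x+D ⇒ ((x)+x)+x+x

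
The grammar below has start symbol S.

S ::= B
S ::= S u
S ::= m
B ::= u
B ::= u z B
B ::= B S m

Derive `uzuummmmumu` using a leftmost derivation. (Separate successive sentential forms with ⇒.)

S ⇒ Su ⇒ Bu ⇒ BSmu ⇒ BSmSmu ⇒ uzBSmSmu ⇒ uzBSmSmSmu ⇒ uzuSmSmSmu ⇒ uzuBmSmSmu ⇒ uzuumSmSmu ⇒ uzuummmSmu ⇒ uzuummmSumu ⇒ uzuummmmumu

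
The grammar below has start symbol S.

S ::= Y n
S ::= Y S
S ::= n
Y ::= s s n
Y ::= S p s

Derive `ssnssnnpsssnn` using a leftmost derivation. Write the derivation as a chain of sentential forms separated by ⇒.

S ⇒ YS   [S ::= Y S]
YS ⇒ ssnS   [Y ::= s s n]
ssnS ⇒ ssnYS   [S ::= Y S]
ssnYS ⇒ ssnssnS   [Y ::= s s n]
ssnssnS ⇒ ssnssnYS   [S ::= Y S]
ssnssnYS ⇒ ssnssnSpsS   [Y ::= S p s]
ssnssnSpsS ⇒ ssnssnnpsS   [S ::= n]
ssnssnnpsS ⇒ ssnssnnpsYn   [S ::= Y n]
ssnssnnpsYn ⇒ ssnssnnpsssnn   [Y ::= s s n]

S ⇒ YS ⇒ ssnS ⇒ ssnYS ⇒ ssnssnS ⇒ ssnssnYS ⇒ ssnssnSpsS ⇒ ssnssnnpsS ⇒ ssnssnnpsYn ⇒ ssnssnnpsssnn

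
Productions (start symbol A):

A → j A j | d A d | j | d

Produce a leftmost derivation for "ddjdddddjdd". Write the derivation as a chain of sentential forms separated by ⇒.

A ⇒ dAd   [A → d A d]
dAd ⇒ ddAdd   [A → d A d]
ddAdd ⇒ ddjAjdd   [A → j A j]
ddjAjdd ⇒ ddjdAdjdd   [A → d A d]
ddjdAdjdd ⇒ ddjddAddjdd   [A → d A d]
ddjddAddjdd ⇒ ddjdddddjdd   [A → d]

A⇒dAd⇒ddAdd⇒ddjAjdd⇒ddjdAdjdd⇒ddjddAddjdd⇒ddjdddddjdd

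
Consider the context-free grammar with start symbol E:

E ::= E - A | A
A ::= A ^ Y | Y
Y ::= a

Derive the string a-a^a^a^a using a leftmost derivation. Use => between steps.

E=>E-A=>A-A=>Y-A=>a-A=>a-A^Y=>a-A^Y^Y=>a-A^Y^Y^Y=>a-Y^Y^Y^Y=>a-a^Y^Y^Y=>a-a^a^Y^Y=>a-a^a^a^Y=>a-a^a^a^a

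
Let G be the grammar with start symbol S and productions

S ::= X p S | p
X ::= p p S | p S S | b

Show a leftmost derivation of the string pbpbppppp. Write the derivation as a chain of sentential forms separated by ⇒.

S ⇒ XpS   [S ::= X p S]
XpS ⇒ pSSpS   [X ::= p S S]
pSSpS ⇒ pXpSSpS   [S ::= X p S]
pXpSSpS ⇒ pbpSSpS   [X ::= b]
pbpSSpS ⇒ pbpXpSSpS   [S ::= X p S]
pbpXpSSpS ⇒ pbpbpSSpS   [X ::= b]
pbpbpSSpS ⇒ pbpbppSpS   [S ::= p]
pbpbppSpS ⇒ pbpbppppS   [S ::= p]
pbpbppppS ⇒ pbpbppppp   [S ::= p]

S ⇒ XpS ⇒ pSSpS ⇒ pXpSSpS ⇒ pbpSSpS ⇒ pbpXpSSpS ⇒ pbpbpSSpS ⇒ pbpbppSpS ⇒ pbpbppppS ⇒ pbpbppppp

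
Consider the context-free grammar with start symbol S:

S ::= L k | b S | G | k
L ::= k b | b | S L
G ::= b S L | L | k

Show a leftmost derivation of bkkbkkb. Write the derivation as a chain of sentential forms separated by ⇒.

S ⇒ G   [S ::= G]
G ⇒ bSL   [G ::= b S L]
bSL ⇒ bLkL   [S ::= L k]
bLkL ⇒ bSLkL   [L ::= S L]
bSLkL ⇒ bkLkL   [S ::= k]
bkLkL ⇒ bkkbkL   [L ::= k b]
bkkbkL ⇒ bkkbkkb   [L ::= k b]

S ⇒ G ⇒ bSL ⇒ bLkL ⇒ bSLkL ⇒ bkLkL ⇒ bkkbkL ⇒ bkkbkkb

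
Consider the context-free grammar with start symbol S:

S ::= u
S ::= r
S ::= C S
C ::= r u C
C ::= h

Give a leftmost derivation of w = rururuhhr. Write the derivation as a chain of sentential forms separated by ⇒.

S ⇒ CS   [S ::= C S]
CS ⇒ ruCS   [C ::= r u C]
ruCS ⇒ ruruCS   [C ::= r u C]
ruruCS ⇒ rururuCS   [C ::= r u C]
rururuCS ⇒ rururuhS   [C ::= h]
rururuhS ⇒ rururuhCS   [S ::= C S]
rururuhCS ⇒ rururuhhS   [C ::= h]
rururuhhS ⇒ rururuhhr   [S ::= r]

S ⇒ CS ⇒ ruCS ⇒ ruruCS ⇒ rururuCS ⇒ rururuhS ⇒ rururuhCS ⇒ rururuhhS ⇒ rururuhhr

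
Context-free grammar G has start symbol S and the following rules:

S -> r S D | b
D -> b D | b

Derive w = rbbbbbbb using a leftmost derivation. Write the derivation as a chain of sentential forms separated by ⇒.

S⇒rSD⇒rbD⇒rbbD⇒rbbbD⇒rbbbbD⇒rbbbbbD⇒rbbbbbbD⇒rbbbbbbb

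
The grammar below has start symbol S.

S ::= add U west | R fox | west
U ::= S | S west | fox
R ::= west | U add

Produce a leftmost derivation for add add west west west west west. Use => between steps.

S => add U west => add S west west => add add U west west west => add add S west west west west => add add west west west west west

S => add U west   [S ::= add U west]
add U west => add S west west   [U ::= S west]
add S west west => add add U west west west   [S ::= add U west]
add add U west west west => add add S west west west west   [U ::= S west]
add add S west west west west => add add west west west west west   [S ::= west]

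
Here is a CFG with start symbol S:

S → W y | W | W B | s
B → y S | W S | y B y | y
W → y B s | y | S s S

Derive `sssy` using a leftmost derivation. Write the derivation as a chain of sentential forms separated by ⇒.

S ⇒ Wy   [S → W y]
Wy ⇒ SsSy   [W → S s S]
SsSy ⇒ ssSy   [S → s]
ssSy ⇒ sssy   [S → s]

S⇒Wy⇒SsSy⇒ssSy⇒sssy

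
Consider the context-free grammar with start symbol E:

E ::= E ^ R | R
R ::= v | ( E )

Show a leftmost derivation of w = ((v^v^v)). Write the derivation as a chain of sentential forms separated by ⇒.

E⇒R⇒(E)⇒(R)⇒((E))⇒((E^R))⇒((E^R^R))⇒((R^R^R))⇒((v^R^R))⇒((v^v^R))⇒((v^v^v))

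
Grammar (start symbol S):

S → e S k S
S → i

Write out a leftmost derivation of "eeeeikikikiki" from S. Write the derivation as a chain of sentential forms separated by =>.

S => eSkS => eeSkSkS => eeeSkSkSkS => eeeeSkSkSkSkS => eeeeikSkSkSkS => eeeeikikSkSkS => eeeeikikikSkS => eeeeikikikikS => eeeeikikikiki

S => eSkS   [S → e S k S]
eSkS => eeSkSkS   [S → e S k S]
eeSkSkS => eeeSkSkSkS   [S → e S k S]
eeeSkSkSkS => eeeeSkSkSkSkS   [S → e S k S]
eeeeSkSkSkSkS => eeeeikSkSkSkS   [S → i]
eeeeikSkSkSkS => eeeeikikSkSkS   [S → i]
eeeeikikSkSkS => eeeeikikikSkS   [S → i]
eeeeikikikSkS => eeeeikikikikS   [S → i]
eeeeikikikikS => eeeeikikikiki   [S → i]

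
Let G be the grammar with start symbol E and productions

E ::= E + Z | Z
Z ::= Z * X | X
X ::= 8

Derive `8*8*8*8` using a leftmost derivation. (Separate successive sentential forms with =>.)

E=>Z=>Z*X=>Z*X*X=>Z*X*X*X=>X*X*X*X=>8*X*X*X=>8*8*X*X=>8*8*8*X=>8*8*8*8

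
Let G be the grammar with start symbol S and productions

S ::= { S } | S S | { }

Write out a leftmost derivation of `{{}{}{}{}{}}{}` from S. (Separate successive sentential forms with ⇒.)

S ⇒ SS   [S ::= S S]
SS ⇒ {S}S   [S ::= { S }]
{S}S ⇒ {SS}S   [S ::= S S]
{SS}S ⇒ {SSS}S   [S ::= S S]
{SSS}S ⇒ {SSSS}S   [S ::= S S]
{SSSS}S ⇒ {{}SSS}S   [S ::= { }]
{{}SSS}S ⇒ {{}SSSS}S   [S ::= S S]
{{}SSSS}S ⇒ {{}{}SSS}S   [S ::= { }]
{{}{}SSS}S ⇒ {{}{}{}SS}S   [S ::= { }]
{{}{}{}SS}S ⇒ {{}{}{}{}S}S   [S ::= { }]
{{}{}{}{}S}S ⇒ {{}{}{}{}{}}S   [S ::= { }]
{{}{}{}{}{}}S ⇒ {{}{}{}{}{}}{}   [S ::= { }]

S ⇒ SS ⇒ {S}S ⇒ {SS}S ⇒ {SSS}S ⇒ {SSSS}S ⇒ {{}SSS}S ⇒ {{}SSSS}S ⇒ {{}{}SSS}S ⇒ {{}{}{}SS}S ⇒ {{}{}{}{}S}S ⇒ {{}{}{}{}{}}S ⇒ {{}{}{}{}{}}{}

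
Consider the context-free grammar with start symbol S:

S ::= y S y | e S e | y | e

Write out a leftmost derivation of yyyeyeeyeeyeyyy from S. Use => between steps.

S=>ySy=>yySyy=>yyySyyy=>yyyeSeyyy=>yyyeySyeyyy=>yyyeyeSeyeyyy=>yyyeyeeSeeyeyyy=>yyyeyeeyeeyeyyy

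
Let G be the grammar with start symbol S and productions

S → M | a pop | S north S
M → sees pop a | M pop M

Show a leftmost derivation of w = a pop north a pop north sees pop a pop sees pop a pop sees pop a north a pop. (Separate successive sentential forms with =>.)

S => S north S => S north S north S => a pop north S north S => a pop north S north S north S => a pop north a pop north S north S => a pop north a pop north M north S => a pop north a pop north M pop M north S => a pop north a pop north M pop M pop M north S => a pop north a pop north sees pop a pop M pop M north S => a pop north a pop north sees pop a pop sees pop a pop M north S => a pop north a pop north sees pop a pop sees pop a pop sees pop a north S => a pop north a pop north sees pop a pop sees pop a pop sees pop a north a pop

S => S north S   [S → S north S]
S north S => S north S north S   [S → S north S]
S north S north S => a pop north S north S   [S → a pop]
a pop north S north S => a pop north S north S north S   [S → S north S]
a pop north S north S north S => a pop north a pop north S north S   [S → a pop]
a pop north a pop north S north S => a pop north a pop north M north S   [S → M]
a pop north a pop north M north S => a pop north a pop north M pop M north S   [M → M pop M]
a pop north a pop north M pop M north S => a pop north a pop north M pop M pop M north S   [M → M pop M]
a pop north a pop north M pop M pop M north S => a pop north a pop north sees pop a pop M pop M north S   [M → sees pop a]
a pop north a pop north sees pop a pop M pop M north S => a pop north a pop north sees pop a pop sees pop a pop M north S   [M → sees pop a]
a pop north a pop north sees pop a pop sees pop a pop M north S => a pop north a pop north sees pop a pop sees pop a pop sees pop a north S   [M → sees pop a]
a pop north a pop north sees pop a pop sees pop a pop sees pop a north S => a pop north a pop north sees pop a pop sees pop a pop sees pop a north a pop   [S → a pop]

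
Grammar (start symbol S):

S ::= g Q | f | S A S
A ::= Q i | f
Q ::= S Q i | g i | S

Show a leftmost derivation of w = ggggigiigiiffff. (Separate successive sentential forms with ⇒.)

S ⇒ SAS   [S ::= S A S]
SAS ⇒ SASAS   [S ::= S A S]
SASAS ⇒ gQASAS   [S ::= g Q]
gQASAS ⇒ gSQiASAS   [Q ::= S Q i]
gSQiASAS ⇒ ggQQiASAS   [S ::= g Q]
ggQQiASAS ⇒ ggSQiQiASAS   [Q ::= S Q i]
ggSQiQiASAS ⇒ gggQQiQiASAS   [S ::= g Q]
gggQQiQiASAS ⇒ ggggiQiQiASAS   [Q ::= g i]
ggggiQiQiASAS ⇒ ggggigiiQiASAS   [Q ::= g i]
ggggigiiQiASAS ⇒ ggggigiigiiASAS   [Q ::= g i]
ggggigiigiiASAS ⇒ ggggigiigiifSAS   [A ::= f]
ggggigiigiifSAS ⇒ ggggigiigiiffAS   [S ::= f]
ggggigiigiiffAS ⇒ ggggigiigiifffS   [A ::= f]
ggggigiigiifffS ⇒ ggggigiigiiffff   [S ::= f]

S⇒SAS⇒SASAS⇒gQASAS⇒gSQiASAS⇒ggQQiASAS⇒ggSQiQiASAS⇒gggQQiQiASAS⇒ggggiQiQiASAS⇒ggggigiiQiASAS⇒ggggigiigiiASAS⇒ggggigiigiifSAS⇒ggggigiigiiffAS⇒ggggigiigiifffS⇒ggggigiigiiffff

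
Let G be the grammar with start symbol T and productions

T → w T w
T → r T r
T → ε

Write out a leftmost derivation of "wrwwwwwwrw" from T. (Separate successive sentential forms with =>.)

T => wTw => wrTrw => wrwTwrw => wrwwTwwrw => wrwwwTwwwrw => wrwwwwwwrw

T => wTw   [T → w T w]
wTw => wrTrw   [T → r T r]
wrTrw => wrwTwrw   [T → w T w]
wrwTwrw => wrwwTwwrw   [T → w T w]
wrwwTwwrw => wrwwwTwwwrw   [T → w T w]
wrwwwTwwwrw => wrwwwwwwrw   [T → ε]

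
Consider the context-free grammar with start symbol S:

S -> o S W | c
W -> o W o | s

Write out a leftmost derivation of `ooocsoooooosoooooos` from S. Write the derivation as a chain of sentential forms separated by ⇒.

S ⇒ oSW ⇒ ooSWW ⇒ oooSWWW ⇒ ooocWWW ⇒ ooocsWW ⇒ ooocsoWoW ⇒ ooocsooWooW ⇒ ooocsoooWoooW ⇒ ooocsooooWooooW ⇒ ooocsoooooWoooooW ⇒ ooocsooooooWooooooW ⇒ ooocsoooooosooooooW ⇒ ooocsoooooosoooooos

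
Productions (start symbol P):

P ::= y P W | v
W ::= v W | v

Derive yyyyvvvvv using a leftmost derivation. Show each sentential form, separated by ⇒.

P ⇒ yPW   [P ::= y P W]
yPW ⇒ yyPWW   [P ::= y P W]
yyPWW ⇒ yyyPWWW   [P ::= y P W]
yyyPWWW ⇒ yyyyPWWWW   [P ::= y P W]
yyyyPWWWW ⇒ yyyyvWWWW   [P ::= v]
yyyyvWWWW ⇒ yyyyvvWWW   [W ::= v]
yyyyvvWWW ⇒ yyyyvvvWW   [W ::= v]
yyyyvvvWW ⇒ yyyyvvvvW   [W ::= v]
yyyyvvvvW ⇒ yyyyvvvvv   [W ::= v]

P⇒yPW⇒yyPWW⇒yyyPWWW⇒yyyyPWWWW⇒yyyyvWWWW⇒yyyyvvWWW⇒yyyyvvvWW⇒yyyyvvvvW⇒yyyyvvvvv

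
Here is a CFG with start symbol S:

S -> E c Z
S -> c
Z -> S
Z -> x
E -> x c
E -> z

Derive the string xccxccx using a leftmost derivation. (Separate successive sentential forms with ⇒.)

S⇒EcZ⇒xccZ⇒xccS⇒xccEcZ⇒xccxccZ⇒xccxccx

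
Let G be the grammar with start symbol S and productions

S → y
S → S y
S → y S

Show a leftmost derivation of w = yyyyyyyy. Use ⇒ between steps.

S ⇒ yS   [S → y S]
yS ⇒ ySy   [S → S y]
ySy ⇒ ySyy   [S → S y]
ySyy ⇒ yySyy   [S → y S]
yySyy ⇒ yySyyy   [S → S y]
yySyyy ⇒ yyySyyy   [S → y S]
yyySyyy ⇒ yyyySyyy   [S → y S]
yyyySyyy ⇒ yyyyyyyy   [S → y]

S⇒yS⇒ySy⇒ySyy⇒yySyy⇒yySyyy⇒yyySyyy⇒yyyySyyy⇒yyyyyyyy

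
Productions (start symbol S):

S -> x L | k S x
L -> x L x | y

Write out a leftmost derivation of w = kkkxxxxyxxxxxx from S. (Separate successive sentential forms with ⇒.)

S ⇒ kSx   [S -> k S x]
kSx ⇒ kkSxx   [S -> k S x]
kkSxx ⇒ kkkSxxx   [S -> k S x]
kkkSxxx ⇒ kkkxLxxx   [S -> x L]
kkkxLxxx ⇒ kkkxxLxxxx   [L -> x L x]
kkkxxLxxxx ⇒ kkkxxxLxxxxx   [L -> x L x]
kkkxxxLxxxxx ⇒ kkkxxxxLxxxxxx   [L -> x L x]
kkkxxxxLxxxxxx ⇒ kkkxxxxyxxxxxx   [L -> y]

S ⇒ kSx ⇒ kkSxx ⇒ kkkSxxx ⇒ kkkxLxxx ⇒ kkkxxLxxxx ⇒ kkkxxxLxxxxx ⇒ kkkxxxxLxxxxxx ⇒ kkkxxxxyxxxxxx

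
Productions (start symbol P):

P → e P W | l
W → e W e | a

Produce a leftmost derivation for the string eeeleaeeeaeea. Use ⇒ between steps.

P ⇒ ePW   [P → e P W]
ePW ⇒ eePWW   [P → e P W]
eePWW ⇒ eeePWWW   [P → e P W]
eeePWWW ⇒ eeelWWW   [P → l]
eeelWWW ⇒ eeeleWeWW   [W → e W e]
eeeleWeWW ⇒ eeeleaeWW   [W → a]
eeeleaeWW ⇒ eeeleaeeWeW   [W → e W e]
eeeleaeeWeW ⇒ eeeleaeeeWeeW   [W → e W e]
eeeleaeeeWeeW ⇒ eeeleaeeeaeeW   [W → a]
eeeleaeeeaeeW ⇒ eeeleaeeeaeea   [W → a]

P ⇒ ePW ⇒ eePWW ⇒ eeePWWW ⇒ eeelWWW ⇒ eeeleWeWW ⇒ eeeleaeWW ⇒ eeeleaeeWeW ⇒ eeeleaeeeWeeW ⇒ eeeleaeeeaeeW ⇒ eeeleaeeeaeea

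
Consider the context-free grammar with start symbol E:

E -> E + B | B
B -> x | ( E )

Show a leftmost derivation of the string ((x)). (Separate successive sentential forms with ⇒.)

E ⇒ B ⇒ (E) ⇒ (B) ⇒ ((E)) ⇒ ((B)) ⇒ ((x))

E ⇒ B   [E -> B]
B ⇒ (E)   [B -> ( E )]
(E) ⇒ (B)   [E -> B]
(B) ⇒ ((E))   [B -> ( E )]
((E)) ⇒ ((B))   [E -> B]
((B)) ⇒ ((x))   [B -> x]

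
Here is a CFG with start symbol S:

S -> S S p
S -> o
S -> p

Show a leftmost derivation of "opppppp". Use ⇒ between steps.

S⇒SSp⇒oSp⇒oSSpp⇒oSSpSpp⇒opSpSpp⇒opppSpp⇒opppppp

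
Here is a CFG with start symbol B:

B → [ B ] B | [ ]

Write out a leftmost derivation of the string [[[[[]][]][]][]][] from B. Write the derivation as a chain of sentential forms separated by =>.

B=>[B]B=>[[B]B]B=>[[[B]B]B]B=>[[[[B]B]B]B]B=>[[[[[]]B]B]B]B=>[[[[[]][]]B]B]B=>[[[[[]][]][]]B]B=>[[[[[]][]][]][]]B=>[[[[[]][]][]][]][]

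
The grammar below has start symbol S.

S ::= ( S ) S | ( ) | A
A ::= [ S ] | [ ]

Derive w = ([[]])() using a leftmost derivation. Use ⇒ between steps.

S ⇒ (S)S ⇒ (A)S ⇒ ([S])S ⇒ ([A])S ⇒ ([[]])S ⇒ ([[]])()

S ⇒ (S)S   [S ::= ( S ) S]
(S)S ⇒ (A)S   [S ::= A]
(A)S ⇒ ([S])S   [A ::= [ S ]]
([S])S ⇒ ([A])S   [S ::= A]
([A])S ⇒ ([[]])S   [A ::= [ ]]
([[]])S ⇒ ([[]])()   [S ::= ( )]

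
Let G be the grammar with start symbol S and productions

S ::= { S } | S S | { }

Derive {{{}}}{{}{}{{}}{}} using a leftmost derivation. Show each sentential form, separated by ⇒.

S⇒SS⇒{S}S⇒{{S}}S⇒{{{}}}S⇒{{{}}}{S}⇒{{{}}}{SS}⇒{{{}}}{{}S}⇒{{{}}}{{}SS}⇒{{{}}}{{}SSS}⇒{{{}}}{{}{}SS}⇒{{{}}}{{}{}{S}S}⇒{{{}}}{{}{}{{}}S}⇒{{{}}}{{}{}{{}}{}}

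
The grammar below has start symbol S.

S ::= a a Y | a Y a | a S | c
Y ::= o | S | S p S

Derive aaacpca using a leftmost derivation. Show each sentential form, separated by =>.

S => aS   [S ::= a S]
aS => aaYa   [S ::= a Y a]
aaYa => aaSpSa   [Y ::= S p S]
aaSpSa => aaaSpSa   [S ::= a S]
aaaSpSa => aaacpSa   [S ::= c]
aaacpSa => aaacpca   [S ::= c]

S => aS => aaYa => aaSpSa => aaaSpSa => aaacpSa => aaacpca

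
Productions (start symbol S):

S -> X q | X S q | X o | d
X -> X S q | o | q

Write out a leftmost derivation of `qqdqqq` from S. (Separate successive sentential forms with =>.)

S => Xq => XSqq => qSqq => qXSqqq => qqSqqq => qqdqqq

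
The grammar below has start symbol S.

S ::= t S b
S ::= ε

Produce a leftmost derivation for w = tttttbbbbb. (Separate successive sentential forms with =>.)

S=>tSb=>ttSbb=>tttSbbb=>ttttSbbbb=>tttttSbbbbb=>tttttbbbbb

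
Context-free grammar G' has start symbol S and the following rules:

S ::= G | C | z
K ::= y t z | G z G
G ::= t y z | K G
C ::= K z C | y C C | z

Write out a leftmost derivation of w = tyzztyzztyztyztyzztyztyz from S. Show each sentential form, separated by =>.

S => G   [S ::= G]
G => KG   [G ::= K G]
KG => GzGG   [K ::= G z G]
GzGG => KGzGG   [G ::= K G]
KGzGG => GzGGzGG   [K ::= G z G]
GzGGzGG => tyzzGGzGG   [G ::= t y z]
tyzzGGzGG => tyzzKGGzGG   [G ::= K G]
tyzzKGGzGG => tyzzGzGGGzGG   [K ::= G z G]
tyzzGzGGGzGG => tyzztyzzGGGzGG   [G ::= t y z]
tyzztyzzGGGzGG => tyzztyzztyzGGzGG   [G ::= t y z]
tyzztyzztyzGGzGG => tyzztyzztyztyzGzGG   [G ::= t y z]
tyzztyzztyztyzGzGG => tyzztyzztyztyztyzzGG   [G ::= t y z]
tyzztyzztyztyztyzzGG => tyzztyzztyztyztyzztyzG   [G ::= t y z]
tyzztyzztyztyztyzztyzG => tyzztyzztyztyztyzztyztyz   [G ::= t y z]

S => G => KG => GzGG => KGzGG => GzGGzGG => tyzzGGzGG => tyzzKGGzGG => tyzzGzGGGzGG => tyzztyzzGGGzGG => tyzztyzztyzGGzGG => tyzztyzztyztyzGzGG => tyzztyzztyztyztyzzGG => tyzztyzztyztyztyzztyzG => tyzztyzztyztyztyzztyztyz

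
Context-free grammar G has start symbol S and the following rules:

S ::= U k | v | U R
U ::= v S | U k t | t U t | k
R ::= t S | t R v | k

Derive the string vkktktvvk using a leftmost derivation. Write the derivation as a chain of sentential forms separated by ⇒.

S ⇒ UR   [S ::= U R]
UR ⇒ vSR   [U ::= v S]
vSR ⇒ vUkR   [S ::= U k]
vUkR ⇒ vUktkR   [U ::= U k t]
vUktkR ⇒ vkktkR   [U ::= k]
vkktkR ⇒ vkktktS   [R ::= t S]
vkktktS ⇒ vkktktUk   [S ::= U k]
vkktktUk ⇒ vkktktvSk   [U ::= v S]
vkktktvSk ⇒ vkktktvvk   [S ::= v]

S ⇒ UR ⇒ vSR ⇒ vUkR ⇒ vUktkR ⇒ vkktkR ⇒ vkktktS ⇒ vkktktUk ⇒ vkktktvSk ⇒ vkktktvvk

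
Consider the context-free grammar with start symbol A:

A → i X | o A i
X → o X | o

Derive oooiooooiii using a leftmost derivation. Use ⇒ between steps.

A⇒oAi⇒ooAii⇒oooAiii⇒oooiXiii⇒oooioXiii⇒oooiooXiii⇒oooioooXiii⇒oooiooooiii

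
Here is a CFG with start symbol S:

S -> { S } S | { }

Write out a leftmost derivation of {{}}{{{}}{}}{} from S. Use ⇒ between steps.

S ⇒ {S}S ⇒ {{}}S ⇒ {{}}{S}S ⇒ {{}}{{S}S}S ⇒ {{}}{{{}}S}S ⇒ {{}}{{{}}{}}S ⇒ {{}}{{{}}{}}{}

S ⇒ {S}S   [S -> { S } S]
{S}S ⇒ {{}}S   [S -> { }]
{{}}S ⇒ {{}}{S}S   [S -> { S } S]
{{}}{S}S ⇒ {{}}{{S}S}S   [S -> { S } S]
{{}}{{S}S}S ⇒ {{}}{{{}}S}S   [S -> { }]
{{}}{{{}}S}S ⇒ {{}}{{{}}{}}S   [S -> { }]
{{}}{{{}}{}}S ⇒ {{}}{{{}}{}}{}   [S -> { }]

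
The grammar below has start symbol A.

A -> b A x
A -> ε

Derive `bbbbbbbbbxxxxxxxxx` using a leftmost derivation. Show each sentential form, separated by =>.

A => bAx => bbAxx => bbbAxxx => bbbbAxxxx => bbbbbAxxxxx => bbbbbbAxxxxxx => bbbbbbbAxxxxxxx => bbbbbbbbAxxxxxxxx => bbbbbbbbbAxxxxxxxxx => bbbbbbbbbxxxxxxxxx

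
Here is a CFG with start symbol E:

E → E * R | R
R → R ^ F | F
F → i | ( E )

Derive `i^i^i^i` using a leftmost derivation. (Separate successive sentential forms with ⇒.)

E ⇒ R ⇒ R^F ⇒ R^F^F ⇒ R^F^F^F ⇒ F^F^F^F ⇒ i^F^F^F ⇒ i^i^F^F ⇒ i^i^i^F ⇒ i^i^i^i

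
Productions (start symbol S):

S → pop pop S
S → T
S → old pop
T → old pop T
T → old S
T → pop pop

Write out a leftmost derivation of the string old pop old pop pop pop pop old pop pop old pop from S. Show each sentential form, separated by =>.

S => T => old pop T => old pop old S => old pop old pop pop S => old pop old pop pop pop pop S => old pop old pop pop pop pop T => old pop old pop pop pop pop old S => old pop old pop pop pop pop old pop pop S => old pop old pop pop pop pop old pop pop old pop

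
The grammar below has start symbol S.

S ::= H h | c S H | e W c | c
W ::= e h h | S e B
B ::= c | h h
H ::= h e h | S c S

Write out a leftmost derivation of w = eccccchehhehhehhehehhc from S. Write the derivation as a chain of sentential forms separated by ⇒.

S ⇒ eWc ⇒ eSeBc ⇒ ecSHeBc ⇒ eccSHHeBc ⇒ ecccSHHHeBc ⇒ eccccSHHHHeBc ⇒ ecccccHHHHeBc ⇒ eccccchehHHHeBc ⇒ eccccchehhehHHeBc ⇒ eccccchehhehhehHeBc ⇒ eccccchehhehhehheheBc ⇒ eccccchehhehhehhehehhc

S ⇒ eWc   [S ::= e W c]
eWc ⇒ eSeBc   [W ::= S e B]
eSeBc ⇒ ecSHeBc   [S ::= c S H]
ecSHeBc ⇒ eccSHHeBc   [S ::= c S H]
eccSHHeBc ⇒ ecccSHHHeBc   [S ::= c S H]
ecccSHHHeBc ⇒ eccccSHHHHeBc   [S ::= c S H]
eccccSHHHHeBc ⇒ ecccccHHHHeBc   [S ::= c]
ecccccHHHHeBc ⇒ eccccchehHHHeBc   [H ::= h e h]
eccccchehHHHeBc ⇒ eccccchehhehHHeBc   [H ::= h e h]
eccccchehhehHHeBc ⇒ eccccchehhehhehHeBc   [H ::= h e h]
eccccchehhehhehHeBc ⇒ eccccchehhehhehheheBc   [H ::= h e h]
eccccchehhehhehheheBc ⇒ eccccchehhehhehhehehhc   [B ::= h h]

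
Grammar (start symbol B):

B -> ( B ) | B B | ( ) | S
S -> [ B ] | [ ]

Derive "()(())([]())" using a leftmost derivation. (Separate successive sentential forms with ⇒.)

B ⇒ BB ⇒ BBB ⇒ ()BB ⇒ ()(B)B ⇒ ()(())B ⇒ ()(())(B) ⇒ ()(())(BB) ⇒ ()(())(SB) ⇒ ()(())([]B) ⇒ ()(())([]())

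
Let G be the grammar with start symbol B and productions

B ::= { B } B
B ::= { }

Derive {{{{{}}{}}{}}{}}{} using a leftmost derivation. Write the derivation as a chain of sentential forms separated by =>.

B => {B}B => {{B}B}B => {{{B}B}B}B => {{{{B}B}B}B}B => {{{{{}}B}B}B}B => {{{{{}}{}}B}B}B => {{{{{}}{}}{}}B}B => {{{{{}}{}}{}}{}}B => {{{{{}}{}}{}}{}}{}

B => {B}B   [B ::= { B } B]
{B}B => {{B}B}B   [B ::= { B } B]
{{B}B}B => {{{B}B}B}B   [B ::= { B } B]
{{{B}B}B}B => {{{{B}B}B}B}B   [B ::= { B } B]
{{{{B}B}B}B}B => {{{{{}}B}B}B}B   [B ::= { }]
{{{{{}}B}B}B}B => {{{{{}}{}}B}B}B   [B ::= { }]
{{{{{}}{}}B}B}B => {{{{{}}{}}{}}B}B   [B ::= { }]
{{{{{}}{}}{}}B}B => {{{{{}}{}}{}}{}}B   [B ::= { }]
{{{{{}}{}}{}}{}}B => {{{{{}}{}}{}}{}}{}   [B ::= { }]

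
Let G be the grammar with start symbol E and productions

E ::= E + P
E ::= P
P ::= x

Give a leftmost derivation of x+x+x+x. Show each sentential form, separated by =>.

E => E+P   [E ::= E + P]
E+P => E+P+P   [E ::= E + P]
E+P+P => E+P+P+P   [E ::= E + P]
E+P+P+P => P+P+P+P   [E ::= P]
P+P+P+P => x+P+P+P   [P ::= x]
x+P+P+P => x+x+P+P   [P ::= x]
x+x+P+P => x+x+x+P   [P ::= x]
x+x+x+P => x+x+x+x   [P ::= x]

E => E+P => E+P+P => E+P+P+P => P+P+P+P => x+P+P+P => x+x+P+P => x+x+x+P => x+x+x+x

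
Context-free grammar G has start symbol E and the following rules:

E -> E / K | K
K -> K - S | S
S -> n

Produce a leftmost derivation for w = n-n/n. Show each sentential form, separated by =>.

E => E/K => K/K => K-S/K => S-S/K => n-S/K => n-n/K => n-n/S => n-n/n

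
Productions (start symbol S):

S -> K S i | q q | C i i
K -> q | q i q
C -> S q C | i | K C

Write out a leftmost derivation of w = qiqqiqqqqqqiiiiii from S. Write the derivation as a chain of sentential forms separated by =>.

S=>KSi=>qiqSi=>qiqKSii=>qiqqiqSii=>qiqqiqKSiii=>qiqqiqqSiii=>qiqqiqqCiiiii=>qiqqiqqKCiiiii=>qiqqiqqqCiiiii=>qiqqiqqqSqCiiiii=>qiqqiqqqqqqCiiiii=>qiqqiqqqqqqiiiiii

S => KSi   [S -> K S i]
KSi => qiqSi   [K -> q i q]
qiqSi => qiqKSii   [S -> K S i]
qiqKSii => qiqqiqSii   [K -> q i q]
qiqqiqSii => qiqqiqKSiii   [S -> K S i]
qiqqiqKSiii => qiqqiqqSiii   [K -> q]
qiqqiqqSiii => qiqqiqqCiiiii   [S -> C i i]
qiqqiqqCiiiii => qiqqiqqKCiiiii   [C -> K C]
qiqqiqqKCiiiii => qiqqiqqqCiiiii   [K -> q]
qiqqiqqqCiiiii => qiqqiqqqSqCiiiii   [C -> S q C]
qiqqiqqqSqCiiiii => qiqqiqqqqqqCiiiii   [S -> q q]
qiqqiqqqqqqCiiiii => qiqqiqqqqqqiiiiii   [C -> i]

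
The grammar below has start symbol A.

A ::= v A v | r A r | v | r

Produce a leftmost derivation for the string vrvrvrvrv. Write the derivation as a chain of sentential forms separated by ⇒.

A ⇒ vAv ⇒ vrArv ⇒ vrvAvrv ⇒ vrvrArvrv ⇒ vrvrvrvrv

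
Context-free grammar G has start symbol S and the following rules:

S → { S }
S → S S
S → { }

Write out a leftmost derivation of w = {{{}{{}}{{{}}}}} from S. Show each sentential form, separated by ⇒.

S ⇒ {S} ⇒ {{S}} ⇒ {{SS}} ⇒ {{{}S}} ⇒ {{{}SS}} ⇒ {{{}{S}S}} ⇒ {{{}{{}}S}} ⇒ {{{}{{}}{S}}} ⇒ {{{}{{}}{{S}}}} ⇒ {{{}{{}}{{{}}}}}

S ⇒ {S}   [S → { S }]
{S} ⇒ {{S}}   [S → { S }]
{{S}} ⇒ {{SS}}   [S → S S]
{{SS}} ⇒ {{{}S}}   [S → { }]
{{{}S}} ⇒ {{{}SS}}   [S → S S]
{{{}SS}} ⇒ {{{}{S}S}}   [S → { S }]
{{{}{S}S}} ⇒ {{{}{{}}S}}   [S → { }]
{{{}{{}}S}} ⇒ {{{}{{}}{S}}}   [S → { S }]
{{{}{{}}{S}}} ⇒ {{{}{{}}{{S}}}}   [S → { S }]
{{{}{{}}{{S}}}} ⇒ {{{}{{}}{{{}}}}}   [S → { }]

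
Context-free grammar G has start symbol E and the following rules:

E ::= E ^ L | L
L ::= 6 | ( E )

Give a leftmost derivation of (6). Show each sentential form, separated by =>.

E => L   [E ::= L]
L => (E)   [L ::= ( E )]
(E) => (L)   [E ::= L]
(L) => (6)   [L ::= 6]

E => L => (E) => (L) => (6)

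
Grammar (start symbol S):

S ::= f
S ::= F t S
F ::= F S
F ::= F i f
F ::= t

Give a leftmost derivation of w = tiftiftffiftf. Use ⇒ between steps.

S⇒FtS⇒FiftS⇒FSiftS⇒FSSiftS⇒FifSSiftS⇒tifSSiftS⇒tifFtSSiftS⇒tifFiftSSiftS⇒tiftiftSSiftS⇒tiftiftfSiftS⇒tiftiftffiftS⇒tiftiftffiftf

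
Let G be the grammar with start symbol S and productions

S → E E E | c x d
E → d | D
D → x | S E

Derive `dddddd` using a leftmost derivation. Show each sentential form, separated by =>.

S => EEE   [S → E E E]
EEE => DEE   [E → D]
DEE => SEEE   [D → S E]
SEEE => EEEEEE   [S → E E E]
EEEEEE => dEEEEE   [E → d]
dEEEEE => ddEEEE   [E → d]
ddEEEE => dddEEE   [E → d]
dddEEE => ddddEE   [E → d]
ddddEE => dddddE   [E → d]
dddddE => dddddd   [E → d]

S=>EEE=>DEE=>SEEE=>EEEEEE=>dEEEEE=>ddEEEE=>dddEEE=>ddddEE=>dddddE=>dddddd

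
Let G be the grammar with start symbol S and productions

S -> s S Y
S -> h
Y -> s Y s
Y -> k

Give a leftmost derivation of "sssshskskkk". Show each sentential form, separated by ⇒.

S ⇒ sSY ⇒ ssSYY ⇒ sssSYYY ⇒ ssssSYYYY ⇒ sssshYYYY ⇒ sssshsYsYYY ⇒ sssshsksYYY ⇒ sssshskskYY ⇒ sssshskskkY ⇒ sssshskskkk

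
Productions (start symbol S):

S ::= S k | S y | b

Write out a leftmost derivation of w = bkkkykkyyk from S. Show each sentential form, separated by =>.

S=>Sk=>Syk=>Syyk=>Skyyk=>Skkyyk=>Sykkyyk=>Skykkyyk=>Skkykkyyk=>Skkkykkyyk=>bkkkykkyyk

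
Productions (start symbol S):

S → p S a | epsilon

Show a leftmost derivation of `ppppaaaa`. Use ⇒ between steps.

S⇒pSa⇒ppSaa⇒pppSaaa⇒ppppSaaaa⇒ppppaaaa

S ⇒ pSa   [S → p S a]
pSa ⇒ ppSaa   [S → p S a]
ppSaa ⇒ pppSaaa   [S → p S a]
pppSaaa ⇒ ppppSaaaa   [S → p S a]
ppppSaaaa ⇒ ppppaaaa   [S → epsilon]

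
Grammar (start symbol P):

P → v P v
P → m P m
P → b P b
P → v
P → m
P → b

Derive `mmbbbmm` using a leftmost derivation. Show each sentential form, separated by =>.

P => mPm => mmPmm => mmbPbmm => mmbbbmm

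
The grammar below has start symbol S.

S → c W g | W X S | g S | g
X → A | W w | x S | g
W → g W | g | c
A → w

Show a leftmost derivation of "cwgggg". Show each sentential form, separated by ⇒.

S ⇒ WXS   [S → W X S]
WXS ⇒ cXS   [W → c]
cXS ⇒ cAS   [X → A]
cAS ⇒ cwS   [A → w]
cwS ⇒ cwWXS   [S → W X S]
cwWXS ⇒ cwgXS   [W → g]
cwgXS ⇒ cwggS   [X → g]
cwggS ⇒ cwgggS   [S → g S]
cwgggS ⇒ cwgggg   [S → g]

S ⇒ WXS ⇒ cXS ⇒ cAS ⇒ cwS ⇒ cwWXS ⇒ cwgXS ⇒ cwggS ⇒ cwgggS ⇒ cwgggg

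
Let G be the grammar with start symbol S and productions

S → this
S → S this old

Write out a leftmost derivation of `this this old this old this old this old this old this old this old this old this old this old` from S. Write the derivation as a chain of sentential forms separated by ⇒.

S ⇒ S this old ⇒ S this old this old ⇒ S this old this old this old ⇒ S this old this old this old this old ⇒ S this old this old this old this old this old ⇒ S this old this old this old this old this old this old ⇒ S this old this old this old this old this old this old this old ⇒ S this old this old this old this old this old this old this old this old ⇒ S this old this old this old this old this old this old this old this old this old ⇒ S this old this old this old this old this old this old this old this old this old this old ⇒ this this old this old this old this old this old this old this old this old this old this old

S ⇒ S this old   [S → S this old]
S this old ⇒ S this old this old   [S → S this old]
S this old this old ⇒ S this old this old this old   [S → S this old]
S this old this old this old ⇒ S this old this old this old this old   [S → S this old]
S this old this old this old this old ⇒ S this old this old this old this old this old   [S → S this old]
S this old this old this old this old this old ⇒ S this old this old this old this old this old this old   [S → S this old]
S this old this old this old this old this old this old ⇒ S this old this old this old this old this old this old this old   [S → S this old]
S this old this old this old this old this old this old this old ⇒ S this old this old this old this old this old this old this old this old   [S → S this old]
S this old this old this old this old this old this old this old this old ⇒ S this old this old this old this old this old this old this old this old this old   [S → S this old]
S this old this old this old this old this old this old this old this old this old ⇒ S this old this old this old this old this old this old this old this old this old this old   [S → S this old]
S this old this old this old this old this old this old this old this old this old this old ⇒ this this old this old this old this old this old this old this old this old this old this old   [S → this]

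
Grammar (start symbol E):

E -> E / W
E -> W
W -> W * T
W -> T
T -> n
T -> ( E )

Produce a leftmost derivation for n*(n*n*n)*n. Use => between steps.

E=>W=>W*T=>W*T*T=>T*T*T=>n*T*T=>n*(E)*T=>n*(W)*T=>n*(W*T)*T=>n*(W*T*T)*T=>n*(T*T*T)*T=>n*(n*T*T)*T=>n*(n*n*T)*T=>n*(n*n*n)*T=>n*(n*n*n)*n

E => W   [E -> W]
W => W*T   [W -> W * T]
W*T => W*T*T   [W -> W * T]
W*T*T => T*T*T   [W -> T]
T*T*T => n*T*T   [T -> n]
n*T*T => n*(E)*T   [T -> ( E )]
n*(E)*T => n*(W)*T   [E -> W]
n*(W)*T => n*(W*T)*T   [W -> W * T]
n*(W*T)*T => n*(W*T*T)*T   [W -> W * T]
n*(W*T*T)*T => n*(T*T*T)*T   [W -> T]
n*(T*T*T)*T => n*(n*T*T)*T   [T -> n]
n*(n*T*T)*T => n*(n*n*T)*T   [T -> n]
n*(n*n*T)*T => n*(n*n*n)*T   [T -> n]
n*(n*n*n)*T => n*(n*n*n)*n   [T -> n]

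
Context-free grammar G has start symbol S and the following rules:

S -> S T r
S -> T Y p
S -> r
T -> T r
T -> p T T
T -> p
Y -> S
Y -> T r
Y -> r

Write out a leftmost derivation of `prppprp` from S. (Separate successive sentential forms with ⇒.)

S ⇒ TYp ⇒ TrYp ⇒ prYp ⇒ prTrp ⇒ prpTTrp ⇒ prppTrp ⇒ prppprp

S ⇒ TYp   [S -> T Y p]
TYp ⇒ TrYp   [T -> T r]
TrYp ⇒ prYp   [T -> p]
prYp ⇒ prTrp   [Y -> T r]
prTrp ⇒ prpTTrp   [T -> p T T]
prpTTrp ⇒ prppTrp   [T -> p]
prppTrp ⇒ prppprp   [T -> p]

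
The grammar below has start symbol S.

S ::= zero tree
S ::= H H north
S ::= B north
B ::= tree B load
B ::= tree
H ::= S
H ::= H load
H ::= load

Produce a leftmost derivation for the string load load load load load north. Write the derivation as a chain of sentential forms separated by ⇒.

S ⇒ H H north ⇒ H load H north ⇒ H load load H north ⇒ H load load load H north ⇒ load load load load H north ⇒ load load load load load north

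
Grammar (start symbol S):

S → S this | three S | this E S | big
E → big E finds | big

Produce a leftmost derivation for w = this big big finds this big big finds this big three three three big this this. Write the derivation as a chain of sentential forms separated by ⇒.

S ⇒ S this ⇒ this E S this ⇒ this big E finds S this ⇒ this big big finds S this ⇒ this big big finds this E S this ⇒ this big big finds this big E finds S this ⇒ this big big finds this big big finds S this ⇒ this big big finds this big big finds this E S this ⇒ this big big finds this big big finds this big S this ⇒ this big big finds this big big finds this big three S this ⇒ this big big finds this big big finds this big three three S this ⇒ this big big finds this big big finds this big three three three S this ⇒ this big big finds this big big finds this big three three three S this this ⇒ this big big finds this big big finds this big three three three big this this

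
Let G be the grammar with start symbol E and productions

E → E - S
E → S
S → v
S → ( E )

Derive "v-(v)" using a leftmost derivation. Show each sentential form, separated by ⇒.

E ⇒ E-S   [E → E - S]
E-S ⇒ S-S   [E → S]
S-S ⇒ v-S   [S → v]
v-S ⇒ v-(E)   [S → ( E )]
v-(E) ⇒ v-(S)   [E → S]
v-(S) ⇒ v-(v)   [S → v]

E ⇒ E-S ⇒ S-S ⇒ v-S ⇒ v-(E) ⇒ v-(S) ⇒ v-(v)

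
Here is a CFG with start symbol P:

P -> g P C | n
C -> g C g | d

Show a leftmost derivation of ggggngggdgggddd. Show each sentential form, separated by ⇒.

P ⇒ gPC ⇒ ggPCC ⇒ gggPCCC ⇒ ggggPCCCC ⇒ ggggnCCCC ⇒ ggggngCgCCC ⇒ ggggnggCggCCC ⇒ ggggngggCgggCCC ⇒ ggggngggdgggCCC ⇒ ggggngggdgggdCC ⇒ ggggngggdgggddC ⇒ ggggngggdgggddd

P ⇒ gPC   [P -> g P C]
gPC ⇒ ggPCC   [P -> g P C]
ggPCC ⇒ gggPCCC   [P -> g P C]
gggPCCC ⇒ ggggPCCCC   [P -> g P C]
ggggPCCCC ⇒ ggggnCCCC   [P -> n]
ggggnCCCC ⇒ ggggngCgCCC   [C -> g C g]
ggggngCgCCC ⇒ ggggnggCggCCC   [C -> g C g]
ggggnggCggCCC ⇒ ggggngggCgggCCC   [C -> g C g]
ggggngggCgggCCC ⇒ ggggngggdgggCCC   [C -> d]
ggggngggdgggCCC ⇒ ggggngggdgggdCC   [C -> d]
ggggngggdgggdCC ⇒ ggggngggdgggddC   [C -> d]
ggggngggdgggddC ⇒ ggggngggdgggddd   [C -> d]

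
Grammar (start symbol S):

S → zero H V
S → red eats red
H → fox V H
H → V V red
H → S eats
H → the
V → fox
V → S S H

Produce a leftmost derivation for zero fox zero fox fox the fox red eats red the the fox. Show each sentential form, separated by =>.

S => zero H V => zero fox V H V => zero fox S S H H V => zero fox zero H V S H H V => zero fox zero fox V H V S H H V => zero fox zero fox fox H V S H H V => zero fox zero fox fox the V S H H V => zero fox zero fox fox the fox S H H V => zero fox zero fox fox the fox red eats red H H V => zero fox zero fox fox the fox red eats red the H V => zero fox zero fox fox the fox red eats red the the V => zero fox zero fox fox the fox red eats red the the fox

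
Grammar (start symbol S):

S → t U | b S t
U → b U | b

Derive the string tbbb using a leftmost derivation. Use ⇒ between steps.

S ⇒ tU ⇒ tbU ⇒ tbbU ⇒ tbbb

S ⇒ tU   [S → t U]
tU ⇒ tbU   [U → b U]
tbU ⇒ tbbU   [U → b U]
tbbU ⇒ tbbb   [U → b]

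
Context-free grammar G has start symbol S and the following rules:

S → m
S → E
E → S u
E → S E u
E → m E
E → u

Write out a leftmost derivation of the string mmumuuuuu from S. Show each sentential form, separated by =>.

S => E => SEu => EEu => mEEu => mmEEu => mmSEuEu => mmEEuEu => mmuEuEu => mmuSEuuEu => mmumEuuEu => mmumuuuEu => mmumuuuuu

S => E   [S → E]
E => SEu   [E → S E u]
SEu => EEu   [S → E]
EEu => mEEu   [E → m E]
mEEu => mmEEu   [E → m E]
mmEEu => mmSEuEu   [E → S E u]
mmSEuEu => mmEEuEu   [S → E]
mmEEuEu => mmuEuEu   [E → u]
mmuEuEu => mmuSEuuEu   [E → S E u]
mmuSEuuEu => mmumEuuEu   [S → m]
mmumEuuEu => mmumuuuEu   [E → u]
mmumuuuEu => mmumuuuuu   [E → u]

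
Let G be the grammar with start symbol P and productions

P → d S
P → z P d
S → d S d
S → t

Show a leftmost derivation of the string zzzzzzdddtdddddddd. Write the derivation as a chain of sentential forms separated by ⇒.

P⇒zPd⇒zzPdd⇒zzzPddd⇒zzzzPdddd⇒zzzzzPddddd⇒zzzzzzPdddddd⇒zzzzzzdSdddddd⇒zzzzzzddSddddddd⇒zzzzzzdddSdddddddd⇒zzzzzzdddtdddddddd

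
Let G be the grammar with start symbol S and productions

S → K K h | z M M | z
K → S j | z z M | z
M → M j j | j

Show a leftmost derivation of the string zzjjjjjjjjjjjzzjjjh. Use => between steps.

S=>KKh=>zzMKh=>zzMjjKh=>zzMjjjjKh=>zzMjjjjjjKh=>zzMjjjjjjjjKh=>zzMjjjjjjjjjjKh=>zzjjjjjjjjjjjKh=>zzjjjjjjjjjjjzzMh=>zzjjjjjjjjjjjzzMjjh=>zzjjjjjjjjjjjzzjjjh

S => KKh   [S → K K h]
KKh => zzMKh   [K → z z M]
zzMKh => zzMjjKh   [M → M j j]
zzMjjKh => zzMjjjjKh   [M → M j j]
zzMjjjjKh => zzMjjjjjjKh   [M → M j j]
zzMjjjjjjKh => zzMjjjjjjjjKh   [M → M j j]
zzMjjjjjjjjKh => zzMjjjjjjjjjjKh   [M → M j j]
zzMjjjjjjjjjjKh => zzjjjjjjjjjjjKh   [M → j]
zzjjjjjjjjjjjKh => zzjjjjjjjjjjjzzMh   [K → z z M]
zzjjjjjjjjjjjzzMh => zzjjjjjjjjjjjzzMjjh   [M → M j j]
zzjjjjjjjjjjjzzMjjh => zzjjjjjjjjjjjzzjjjh   [M → j]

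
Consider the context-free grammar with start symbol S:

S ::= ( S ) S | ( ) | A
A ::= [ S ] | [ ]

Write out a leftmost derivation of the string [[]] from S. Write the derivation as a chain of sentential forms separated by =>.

S => A => [S] => [A] => [[]]

S => A   [S ::= A]
A => [S]   [A ::= [ S ]]
[S] => [A]   [S ::= A]
[A] => [[]]   [A ::= [ ]]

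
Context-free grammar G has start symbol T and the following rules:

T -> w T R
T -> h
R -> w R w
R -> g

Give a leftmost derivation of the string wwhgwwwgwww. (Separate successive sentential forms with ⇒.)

T ⇒ wTR ⇒ wwTRR ⇒ wwhRR ⇒ wwhgR ⇒ wwhgwRw ⇒ wwhgwwRww ⇒ wwhgwwwRwww ⇒ wwhgwwwgwww

T ⇒ wTR   [T -> w T R]
wTR ⇒ wwTRR   [T -> w T R]
wwTRR ⇒ wwhRR   [T -> h]
wwhRR ⇒ wwhgR   [R -> g]
wwhgR ⇒ wwhgwRw   [R -> w R w]
wwhgwRw ⇒ wwhgwwRww   [R -> w R w]
wwhgwwRww ⇒ wwhgwwwRwww   [R -> w R w]
wwhgwwwRwww ⇒ wwhgwwwgwww   [R -> g]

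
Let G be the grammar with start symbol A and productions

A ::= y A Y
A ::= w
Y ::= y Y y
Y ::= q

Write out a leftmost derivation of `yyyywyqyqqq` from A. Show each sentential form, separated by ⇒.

A ⇒ yAY ⇒ yyAYY ⇒ yyyAYYY ⇒ yyyyAYYYY ⇒ yyyywYYYY ⇒ yyyywyYyYYY ⇒ yyyywyqyYYY ⇒ yyyywyqyqYY ⇒ yyyywyqyqqY ⇒ yyyywyqyqqq

A ⇒ yAY   [A ::= y A Y]
yAY ⇒ yyAYY   [A ::= y A Y]
yyAYY ⇒ yyyAYYY   [A ::= y A Y]
yyyAYYY ⇒ yyyyAYYYY   [A ::= y A Y]
yyyyAYYYY ⇒ yyyywYYYY   [A ::= w]
yyyywYYYY ⇒ yyyywyYyYYY   [Y ::= y Y y]
yyyywyYyYYY ⇒ yyyywyqyYYY   [Y ::= q]
yyyywyqyYYY ⇒ yyyywyqyqYY   [Y ::= q]
yyyywyqyqYY ⇒ yyyywyqyqqY   [Y ::= q]
yyyywyqyqqY ⇒ yyyywyqyqqq   [Y ::= q]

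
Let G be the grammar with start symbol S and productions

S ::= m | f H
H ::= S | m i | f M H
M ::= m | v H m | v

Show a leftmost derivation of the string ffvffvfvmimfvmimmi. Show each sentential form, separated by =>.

S => fH   [S ::= f H]
fH => ffMH   [H ::= f M H]
ffMH => ffvH   [M ::= v]
ffvH => ffvS   [H ::= S]
ffvS => ffvfH   [S ::= f H]
ffvfH => ffvffMH   [H ::= f M H]
ffvffMH => ffvffvHmH   [M ::= v H m]
ffvffvHmH => ffvffvfMHmH   [H ::= f M H]
ffvffvfMHmH => ffvffvfvHmHmH   [M ::= v H m]
ffvffvfvHmHmH => ffvffvfvmimHmH   [H ::= m i]
ffvffvfvmimHmH => ffvffvfvmimfMHmH   [H ::= f M H]
ffvffvfvmimfMHmH => ffvffvfvmimfvHmH   [M ::= v]
ffvffvfvmimfvHmH => ffvffvfvmimfvmimH   [H ::= m i]
ffvffvfvmimfvmimH => ffvffvfvmimfvmimmi   [H ::= m i]

S => fH => ffMH => ffvH => ffvS => ffvfH => ffvffMH => ffvffvHmH => ffvffvfMHmH => ffvffvfvHmHmH => ffvffvfvmimHmH => ffvffvfvmimfMHmH => ffvffvfvmimfvHmH => ffvffvfvmimfvmimH => ffvffvfvmimfvmimmi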